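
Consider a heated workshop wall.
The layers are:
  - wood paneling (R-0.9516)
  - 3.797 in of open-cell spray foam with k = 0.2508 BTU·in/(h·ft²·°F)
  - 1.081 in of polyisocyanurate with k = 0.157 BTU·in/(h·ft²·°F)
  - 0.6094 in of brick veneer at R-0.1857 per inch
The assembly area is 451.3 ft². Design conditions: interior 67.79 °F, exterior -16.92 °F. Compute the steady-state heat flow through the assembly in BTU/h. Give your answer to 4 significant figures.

3.797/0.2508 = 15.14
1.081/0.157 = 6.8854
0.6094 × 0.1857 = 0.11317
R_total = 0.9516 + 15.14 + 6.8854 + 0.11317 = 23.09 ft²·°F·h/BTU
Q = A·ΔT/R = 451.3 × (67.79 − (-16.92)) / 23.09 = 1655.7 BTU/h

1656 BTU/h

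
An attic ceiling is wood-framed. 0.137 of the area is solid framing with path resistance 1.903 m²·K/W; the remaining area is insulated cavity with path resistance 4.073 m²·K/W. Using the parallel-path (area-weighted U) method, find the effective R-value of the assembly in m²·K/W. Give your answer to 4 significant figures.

3.523 m²·K/W

U_eff = 0.863/4.073 + 0.137/1.903 = 0.21188 + 0.071992 = 0.28387
R_eff = 1/U_eff = 3.5227 m²·K/W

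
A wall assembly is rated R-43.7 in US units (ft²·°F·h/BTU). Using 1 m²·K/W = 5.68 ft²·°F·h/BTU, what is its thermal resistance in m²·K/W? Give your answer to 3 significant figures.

7.69 m²·K/W

R_SI = 43.7/5.68 = 7.694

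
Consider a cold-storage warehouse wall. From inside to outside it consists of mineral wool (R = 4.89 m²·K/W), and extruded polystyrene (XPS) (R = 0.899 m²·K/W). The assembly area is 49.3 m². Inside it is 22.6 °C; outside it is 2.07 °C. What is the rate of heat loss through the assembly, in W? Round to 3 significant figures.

175 W

R_total = 4.89 + 0.899 = 5.789 m²·K/W
Q = A·ΔT/R = 49.3 × (22.6 − 2.07) / 5.789 = 174.8 W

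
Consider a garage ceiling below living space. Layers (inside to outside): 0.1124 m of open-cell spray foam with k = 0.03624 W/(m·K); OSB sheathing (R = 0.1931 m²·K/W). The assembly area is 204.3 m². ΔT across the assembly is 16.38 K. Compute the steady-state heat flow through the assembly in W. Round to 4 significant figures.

1016 W

0.1124/0.03624 = 3.1015
R_total = 3.1015 + 0.1931 = 3.2946 m²·K/W
Q = A·ΔT/R = 204.3 × 16.38 / 3.2946 = 1015.7 W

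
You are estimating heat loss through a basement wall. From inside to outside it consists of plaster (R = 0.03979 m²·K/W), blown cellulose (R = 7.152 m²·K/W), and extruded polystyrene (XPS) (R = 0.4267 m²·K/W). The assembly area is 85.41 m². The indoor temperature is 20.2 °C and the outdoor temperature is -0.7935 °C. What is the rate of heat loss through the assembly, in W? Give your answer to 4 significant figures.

R_total = 0.03979 + 7.152 + 0.4267 = 7.6185 m²·K/W
Q = A·ΔT/R = 85.41 × (20.2 − (-0.7935)) / 7.6185 = 235.36 W

235.4 W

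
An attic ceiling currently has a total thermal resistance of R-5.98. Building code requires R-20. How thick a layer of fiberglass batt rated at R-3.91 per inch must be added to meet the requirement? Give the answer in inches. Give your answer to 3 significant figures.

ΔR = 20 − 5.98 = 14.02 ft²·°F·h/BTU
L = ΔR / (R/in) = 14.02/3.91 = 3.586 in

3.59 in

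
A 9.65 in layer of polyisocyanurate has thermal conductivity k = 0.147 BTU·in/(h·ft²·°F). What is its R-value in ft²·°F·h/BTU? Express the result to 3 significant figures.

65.6 ft²·°F·h/BTU

R = L/k = 9.65/0.147 = 65.65 ft²·°F·h/BTU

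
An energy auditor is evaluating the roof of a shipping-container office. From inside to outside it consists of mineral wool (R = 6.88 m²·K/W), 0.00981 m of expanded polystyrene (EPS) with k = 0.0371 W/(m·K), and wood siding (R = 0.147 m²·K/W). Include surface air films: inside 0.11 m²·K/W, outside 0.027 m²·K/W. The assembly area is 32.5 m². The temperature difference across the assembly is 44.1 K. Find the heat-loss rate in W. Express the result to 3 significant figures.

193 W

0.00981/0.0371 = 0.2644
R_total = 0.11 + 6.88 + 0.2644 + 0.147 + 0.027 = 7.428 m²·K/W
Q = A·ΔT/R = 32.5 × 44.1 / 7.428 = 192.9 W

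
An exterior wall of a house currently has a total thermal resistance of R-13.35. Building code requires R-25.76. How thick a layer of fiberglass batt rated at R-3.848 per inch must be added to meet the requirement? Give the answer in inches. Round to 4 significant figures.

ΔR = 25.76 − 13.35 = 12.41 ft²·°F·h/BTU
L = ΔR / (R/in) = 12.41/3.848 = 3.2251 in

3.225 in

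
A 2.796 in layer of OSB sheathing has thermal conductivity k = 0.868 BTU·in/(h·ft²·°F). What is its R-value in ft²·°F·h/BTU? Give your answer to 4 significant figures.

3.221 ft²·°F·h/BTU

R = L/k = 2.796/0.868 = 3.2212 ft²·°F·h/BTU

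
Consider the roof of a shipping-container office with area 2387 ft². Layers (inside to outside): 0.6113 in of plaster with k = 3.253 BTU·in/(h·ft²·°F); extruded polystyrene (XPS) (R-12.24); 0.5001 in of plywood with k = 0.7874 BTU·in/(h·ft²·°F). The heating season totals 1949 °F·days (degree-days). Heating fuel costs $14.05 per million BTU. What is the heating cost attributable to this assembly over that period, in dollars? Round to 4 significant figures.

120.1 dollars

0.6113/3.253 = 0.18792
0.5001/0.7874 = 0.63513
R_total = 0.18792 + 12.24 + 0.63513 = 13.063 ft²·°F·h/BTU
E = A × HDD × 24 / R = 2387 × 1949 × 24 / 13.063 = 8547300 BTU
Cost = 8547300/10⁶ × 14.05 = $120.09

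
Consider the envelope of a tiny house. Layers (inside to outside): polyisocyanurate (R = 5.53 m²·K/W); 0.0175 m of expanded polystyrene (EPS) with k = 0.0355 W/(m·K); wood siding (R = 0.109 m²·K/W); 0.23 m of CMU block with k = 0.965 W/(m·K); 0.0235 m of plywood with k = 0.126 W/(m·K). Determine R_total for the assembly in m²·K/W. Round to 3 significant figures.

0.0175/0.0355 = 0.493
0.23/0.965 = 0.2383
0.0235/0.126 = 0.1865
R_total = 5.53 + 0.493 + 0.109 + 0.2383 + 0.1865 = 6.557 m²·K/W

6.56 m²·K/W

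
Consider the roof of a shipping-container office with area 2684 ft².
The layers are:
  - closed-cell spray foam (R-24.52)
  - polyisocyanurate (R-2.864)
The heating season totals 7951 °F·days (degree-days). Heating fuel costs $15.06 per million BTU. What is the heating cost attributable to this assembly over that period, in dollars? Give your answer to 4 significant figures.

281.7 dollars

R_total = 24.52 + 2.864 = 27.384 ft²·°F·h/BTU
E = A × HDD × 24 / R = 2684 × 7951 × 24 / 27.384 = 18703000 BTU
Cost = 18703000/10⁶ × 15.06 = $281.67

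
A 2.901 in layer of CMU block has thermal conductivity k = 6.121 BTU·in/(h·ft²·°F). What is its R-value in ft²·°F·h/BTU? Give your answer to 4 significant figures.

R = L/k = 2.901/6.121 = 0.47394 ft²·°F·h/BTU

0.4739 ft²·°F·h/BTU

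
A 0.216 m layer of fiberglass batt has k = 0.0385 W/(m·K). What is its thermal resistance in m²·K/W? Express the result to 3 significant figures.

R = L/k = 0.216/0.0385 = 5.61 m²·K/W

5.61 m²·K/W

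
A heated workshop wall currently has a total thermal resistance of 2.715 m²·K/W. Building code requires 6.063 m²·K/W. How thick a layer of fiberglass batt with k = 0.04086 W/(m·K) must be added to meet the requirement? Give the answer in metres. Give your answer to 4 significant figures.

0.1368 m

ΔR = 6.063 − 2.715 = 3.348 m²·K/W
L = ΔR × k = 3.348 × 0.04086 = 0.1368 m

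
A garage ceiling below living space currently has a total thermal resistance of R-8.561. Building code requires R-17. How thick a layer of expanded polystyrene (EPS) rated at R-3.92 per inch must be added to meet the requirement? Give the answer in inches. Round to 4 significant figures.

2.153 in

ΔR = 17 − 8.561 = 8.439 ft²·°F·h/BTU
L = ΔR / (R/in) = 8.439/3.92 = 2.1528 in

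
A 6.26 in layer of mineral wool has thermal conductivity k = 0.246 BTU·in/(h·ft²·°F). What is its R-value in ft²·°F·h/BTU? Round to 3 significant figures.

25.4 ft²·°F·h/BTU

R = L/k = 6.26/0.246 = 25.45 ft²·°F·h/BTU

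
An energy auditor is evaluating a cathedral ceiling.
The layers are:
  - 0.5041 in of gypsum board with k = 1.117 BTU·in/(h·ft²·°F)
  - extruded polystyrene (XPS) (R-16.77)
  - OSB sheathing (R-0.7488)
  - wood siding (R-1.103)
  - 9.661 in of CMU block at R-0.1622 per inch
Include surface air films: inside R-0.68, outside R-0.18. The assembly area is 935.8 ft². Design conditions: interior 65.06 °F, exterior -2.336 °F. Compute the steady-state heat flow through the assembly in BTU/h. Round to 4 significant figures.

0.5041/1.117 = 0.4513
9.661 × 0.1622 = 1.567
R_total = 0.68 + 0.4513 + 16.77 + 0.7488 + 1.103 + 1.567 + 0.18 = 21.5 ft²·°F·h/BTU
Q = A·ΔT/R = 935.8 × (65.06 − (-2.336)) / 21.5 = 2933.4 BTU/h

2933 BTU/h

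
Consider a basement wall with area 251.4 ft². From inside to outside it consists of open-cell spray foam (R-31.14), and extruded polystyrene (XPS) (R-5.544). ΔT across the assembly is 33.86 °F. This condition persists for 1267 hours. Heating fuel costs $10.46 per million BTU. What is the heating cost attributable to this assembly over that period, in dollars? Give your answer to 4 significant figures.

R_total = 31.14 + 5.544 = 36.684 ft²·°F·h/BTU
Q = 251.4 × 33.86 / 36.684 = 232.05 BTU/h
E = 232.05 × 1267 = 294000 BTU
Cost = 294000/10⁶ × 10.46 = $3.0753

3.075 dollars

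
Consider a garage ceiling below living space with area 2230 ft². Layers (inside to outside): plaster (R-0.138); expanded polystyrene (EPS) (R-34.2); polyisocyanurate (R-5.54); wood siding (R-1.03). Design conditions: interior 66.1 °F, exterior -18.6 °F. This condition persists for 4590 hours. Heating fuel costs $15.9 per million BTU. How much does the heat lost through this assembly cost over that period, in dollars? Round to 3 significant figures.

337 dollars

R_total = 0.138 + 34.2 + 5.54 + 1.03 = 40.91 ft²·°F·h/BTU
Q = 2230 × (66.1 − (-18.6)) / 40.91 = 4617 BTU/h
E = 4617 × 4590 = 21190000 BTU
Cost = 21190000/10⁶ × 15.9 = $337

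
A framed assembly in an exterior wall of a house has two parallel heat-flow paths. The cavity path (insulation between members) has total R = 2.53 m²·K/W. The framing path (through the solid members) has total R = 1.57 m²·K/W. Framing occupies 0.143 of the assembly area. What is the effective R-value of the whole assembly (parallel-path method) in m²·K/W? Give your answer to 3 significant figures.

U_eff = 0.857/2.53 + 0.143/1.57 = 0.3387 + 0.09108 = 0.4298
R_eff = 1/U_eff = 2.327 m²·K/W

2.33 m²·K/W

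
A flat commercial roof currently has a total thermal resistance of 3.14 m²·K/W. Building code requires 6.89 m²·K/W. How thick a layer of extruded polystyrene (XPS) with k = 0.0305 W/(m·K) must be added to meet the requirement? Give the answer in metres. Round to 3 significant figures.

0.114 m

ΔR = 6.89 − 3.14 = 3.75 m²·K/W
L = ΔR × k = 3.75 × 0.0305 = 0.1144 m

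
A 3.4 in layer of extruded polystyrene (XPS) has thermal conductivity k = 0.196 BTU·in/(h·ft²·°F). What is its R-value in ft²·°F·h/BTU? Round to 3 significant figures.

R = L/k = 3.4/0.196 = 17.35 ft²·°F·h/BTU

17.3 ft²·°F·h/BTU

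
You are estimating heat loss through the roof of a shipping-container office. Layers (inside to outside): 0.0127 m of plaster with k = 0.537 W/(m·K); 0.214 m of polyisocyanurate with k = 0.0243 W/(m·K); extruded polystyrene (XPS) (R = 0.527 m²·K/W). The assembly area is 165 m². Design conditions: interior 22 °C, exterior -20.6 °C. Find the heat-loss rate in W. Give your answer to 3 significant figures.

751 W

0.0127/0.537 = 0.02365
0.214/0.0243 = 8.807
R_total = 0.02365 + 8.807 + 0.527 = 9.357 m²·K/W
Q = A·ΔT/R = 165 × (22 − (-20.6)) / 9.357 = 751.2 W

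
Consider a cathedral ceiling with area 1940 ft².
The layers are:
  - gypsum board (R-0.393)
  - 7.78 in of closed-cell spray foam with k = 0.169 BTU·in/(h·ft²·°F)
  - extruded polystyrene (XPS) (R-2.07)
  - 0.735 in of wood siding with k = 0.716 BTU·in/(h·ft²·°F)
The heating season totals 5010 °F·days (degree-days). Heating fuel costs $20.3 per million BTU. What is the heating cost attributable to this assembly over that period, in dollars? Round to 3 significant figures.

7.78/0.169 = 46.04
0.735/0.716 = 1.027
R_total = 0.393 + 46.04 + 2.07 + 1.027 = 49.53 ft²·°F·h/BTU
E = A × HDD × 24 / R = 1940 × 5010 × 24 / 49.53 = 4710000 BTU
Cost = 4710000/10⁶ × 20.3 = $95.61

95.6 dollars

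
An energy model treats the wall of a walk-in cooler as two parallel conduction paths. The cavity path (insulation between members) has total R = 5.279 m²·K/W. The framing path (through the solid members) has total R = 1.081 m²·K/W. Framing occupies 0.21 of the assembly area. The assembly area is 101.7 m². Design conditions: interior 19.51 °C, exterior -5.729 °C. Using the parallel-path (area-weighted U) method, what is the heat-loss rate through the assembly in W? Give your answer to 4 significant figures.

U_eff = 0.79/5.279 + 0.21/1.081 = 0.14965 + 0.19426 = 0.34391
R_eff = 1/U_eff = 2.9077 m²·K/W
Q = 101.7 × (19.51 − (-5.729)) / 2.9077 = 882.76 W

882.8 W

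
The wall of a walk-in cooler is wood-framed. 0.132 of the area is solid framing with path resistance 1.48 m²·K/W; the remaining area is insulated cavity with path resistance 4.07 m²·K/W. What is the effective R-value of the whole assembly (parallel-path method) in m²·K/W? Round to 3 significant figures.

3.31 m²·K/W

U_eff = 0.868/4.07 + 0.132/1.48 = 0.2133 + 0.08919 = 0.3025
R_eff = 1/U_eff = 3.306 m²·K/W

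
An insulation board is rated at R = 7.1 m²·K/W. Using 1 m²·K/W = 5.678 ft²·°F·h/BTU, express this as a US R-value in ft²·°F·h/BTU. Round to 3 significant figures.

40.3 ft²·°F·h/BTU

R_US = 7.1 × 5.678 = 40.31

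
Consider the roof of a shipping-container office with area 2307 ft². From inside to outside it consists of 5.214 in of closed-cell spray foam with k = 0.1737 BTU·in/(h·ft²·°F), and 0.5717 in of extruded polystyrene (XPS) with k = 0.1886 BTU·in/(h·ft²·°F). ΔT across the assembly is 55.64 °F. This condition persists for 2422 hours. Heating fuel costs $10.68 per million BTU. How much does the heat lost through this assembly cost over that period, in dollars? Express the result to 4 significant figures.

5.214/0.1737 = 30.017
0.5717/0.1886 = 3.0313
R_total = 30.017 + 3.0313 = 33.049 ft²·°F·h/BTU
Q = 2307 × 55.64 / 33.049 = 3884 BTU/h
E = 3884 × 2422 = 9407100 BTU
Cost = 9407100/10⁶ × 10.68 = $100.47

100.5 dollars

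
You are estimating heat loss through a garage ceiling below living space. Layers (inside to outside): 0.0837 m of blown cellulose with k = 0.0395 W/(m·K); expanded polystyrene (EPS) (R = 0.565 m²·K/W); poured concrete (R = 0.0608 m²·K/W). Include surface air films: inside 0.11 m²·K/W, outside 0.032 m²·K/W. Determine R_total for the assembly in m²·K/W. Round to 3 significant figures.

0.0837/0.0395 = 2.119
R_total = 0.11 + 2.119 + 0.565 + 0.0608 + 0.032 = 2.887 m²·K/W

2.89 m²·K/W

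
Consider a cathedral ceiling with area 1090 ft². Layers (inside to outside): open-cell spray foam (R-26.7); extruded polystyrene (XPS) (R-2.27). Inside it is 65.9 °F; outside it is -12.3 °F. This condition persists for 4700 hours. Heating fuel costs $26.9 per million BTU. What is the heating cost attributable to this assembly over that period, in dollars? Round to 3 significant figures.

R_total = 26.7 + 2.27 = 28.97 ft²·°F·h/BTU
Q = 1090 × (65.9 − (-12.3)) / 28.97 = 2942 BTU/h
E = 2942 × 4700 = 13830000 BTU
Cost = 13830000/10⁶ × 26.9 = $372

372 dollars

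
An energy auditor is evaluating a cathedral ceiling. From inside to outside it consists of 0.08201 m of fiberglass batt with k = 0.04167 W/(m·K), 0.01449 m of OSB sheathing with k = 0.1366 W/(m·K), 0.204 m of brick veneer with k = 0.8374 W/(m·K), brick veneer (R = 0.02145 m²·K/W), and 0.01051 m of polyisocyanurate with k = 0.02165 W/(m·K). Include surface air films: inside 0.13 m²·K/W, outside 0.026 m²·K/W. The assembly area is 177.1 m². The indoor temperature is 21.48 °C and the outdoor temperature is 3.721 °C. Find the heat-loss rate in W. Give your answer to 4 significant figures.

1055 W

0.08201/0.04167 = 1.9681
0.01449/0.1366 = 0.10608
0.204/0.8374 = 0.24361
0.01051/0.02165 = 0.48545
R_total = 0.13 + 1.9681 + 0.10608 + 0.24361 + 0.02145 + 0.48545 + 0.026 = 2.9807 m²·K/W
Q = A·ΔT/R = 177.1 × (21.48 − 3.721) / 2.9807 = 1055.2 W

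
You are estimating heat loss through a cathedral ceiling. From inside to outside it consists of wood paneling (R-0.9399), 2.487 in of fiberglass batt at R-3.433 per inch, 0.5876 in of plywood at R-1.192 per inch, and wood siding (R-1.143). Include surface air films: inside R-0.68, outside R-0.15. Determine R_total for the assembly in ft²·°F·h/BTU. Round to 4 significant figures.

12.15 ft²·°F·h/BTU

2.487 × 3.433 = 8.5379
0.5876 × 1.192 = 0.70042
R_total = 0.68 + 0.9399 + 8.5379 + 0.70042 + 1.143 + 0.15 = 12.151 ft²·°F·h/BTU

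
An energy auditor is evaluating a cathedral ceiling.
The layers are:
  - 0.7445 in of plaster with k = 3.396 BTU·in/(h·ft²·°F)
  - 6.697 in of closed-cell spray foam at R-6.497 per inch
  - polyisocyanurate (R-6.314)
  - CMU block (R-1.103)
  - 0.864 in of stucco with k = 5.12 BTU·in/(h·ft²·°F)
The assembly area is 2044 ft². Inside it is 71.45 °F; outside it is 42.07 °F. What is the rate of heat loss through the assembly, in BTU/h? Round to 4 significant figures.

0.7445/3.396 = 0.21923
6.697 × 6.497 = 43.51
0.864/5.12 = 0.16875
R_total = 0.21923 + 43.51 + 6.314 + 1.103 + 0.16875 = 51.315 ft²·°F·h/BTU
Q = A·ΔT/R = 2044 × (71.45 − 42.07) / 51.315 = 1170.3 BTU/h

1170 BTU/h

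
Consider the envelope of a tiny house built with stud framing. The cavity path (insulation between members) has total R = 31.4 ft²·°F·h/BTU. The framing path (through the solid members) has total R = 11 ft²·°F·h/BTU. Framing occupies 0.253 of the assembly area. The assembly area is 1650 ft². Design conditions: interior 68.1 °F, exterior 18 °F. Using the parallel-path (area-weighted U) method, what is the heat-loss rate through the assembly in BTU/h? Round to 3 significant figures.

3870 BTU/h

U_eff = 0.747/31.4 + 0.253/11 = 0.02379 + 0.023 = 0.04679
R_eff = 1/U_eff = 21.37 ft²·°F·h/BTU
Q = 1650 × (68.1 − 18) / 21.37 = 3868 BTU/h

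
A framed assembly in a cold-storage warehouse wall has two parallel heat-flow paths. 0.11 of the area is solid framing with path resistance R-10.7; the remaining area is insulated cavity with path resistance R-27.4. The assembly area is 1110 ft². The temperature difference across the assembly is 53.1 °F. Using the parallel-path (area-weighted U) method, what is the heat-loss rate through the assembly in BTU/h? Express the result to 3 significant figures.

U_eff = 0.89/27.4 + 0.11/10.7 = 0.03248 + 0.01028 = 0.04276
R_eff = 1/U_eff = 23.39 ft²·°F·h/BTU
Q = 1110 × 53.1 / 23.39 = 2520 BTU/h

2520 BTU/h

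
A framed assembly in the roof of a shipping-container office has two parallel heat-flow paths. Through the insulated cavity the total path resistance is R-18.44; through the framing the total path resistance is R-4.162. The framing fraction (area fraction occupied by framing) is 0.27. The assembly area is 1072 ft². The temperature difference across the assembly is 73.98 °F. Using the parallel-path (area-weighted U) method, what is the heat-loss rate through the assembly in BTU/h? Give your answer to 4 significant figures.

U_eff = 0.73/18.44 + 0.27/4.162 = 0.039588 + 0.064873 = 0.10446
R_eff = 1/U_eff = 9.573 ft²·°F·h/BTU
Q = 1072 × 73.98 / 9.573 = 8284.4 BTU/h

8284 BTU/h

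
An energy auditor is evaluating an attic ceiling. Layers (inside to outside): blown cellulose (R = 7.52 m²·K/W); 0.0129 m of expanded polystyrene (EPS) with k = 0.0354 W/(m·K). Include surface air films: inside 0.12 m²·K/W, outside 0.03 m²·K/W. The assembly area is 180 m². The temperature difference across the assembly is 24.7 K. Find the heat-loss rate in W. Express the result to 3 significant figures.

553 W

0.0129/0.0354 = 0.3644
R_total = 0.12 + 7.52 + 0.3644 + 0.03 = 8.034 m²·K/W
Q = A·ΔT/R = 180 × 24.7 / 8.034 = 553.4 W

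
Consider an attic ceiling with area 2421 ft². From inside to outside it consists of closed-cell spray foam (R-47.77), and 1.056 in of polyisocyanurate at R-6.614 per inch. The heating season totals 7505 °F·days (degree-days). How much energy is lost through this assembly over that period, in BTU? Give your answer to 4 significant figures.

1.056 × 6.614 = 6.9844
R_total = 47.77 + 6.9844 = 54.754 ft²·°F·h/BTU
E = A × HDD × 24 / R = 2421 × 7505 × 24 / 54.754 = 7964100 BTU

7964000 BTU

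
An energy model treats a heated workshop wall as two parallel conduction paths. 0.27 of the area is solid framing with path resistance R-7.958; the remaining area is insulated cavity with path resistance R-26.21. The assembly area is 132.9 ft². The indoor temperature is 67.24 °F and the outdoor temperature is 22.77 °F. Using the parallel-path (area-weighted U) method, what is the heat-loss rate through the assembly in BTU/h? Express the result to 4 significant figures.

365.1 BTU/h

U_eff = 0.73/26.21 + 0.27/7.958 = 0.027852 + 0.033928 = 0.06178
R_eff = 1/U_eff = 16.186 ft²·°F·h/BTU
Q = 132.9 × (67.24 − 22.77) / 16.186 = 365.12 BTU/h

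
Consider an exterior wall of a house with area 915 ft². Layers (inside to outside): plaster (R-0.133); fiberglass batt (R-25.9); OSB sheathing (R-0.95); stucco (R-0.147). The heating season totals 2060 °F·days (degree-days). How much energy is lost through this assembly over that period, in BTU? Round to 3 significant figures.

1670000 BTU

R_total = 0.133 + 25.9 + 0.95 + 0.147 = 27.13 ft²·°F·h/BTU
E = A × HDD × 24 / R = 915 × 2060 × 24 / 27.13 = 1667000 BTU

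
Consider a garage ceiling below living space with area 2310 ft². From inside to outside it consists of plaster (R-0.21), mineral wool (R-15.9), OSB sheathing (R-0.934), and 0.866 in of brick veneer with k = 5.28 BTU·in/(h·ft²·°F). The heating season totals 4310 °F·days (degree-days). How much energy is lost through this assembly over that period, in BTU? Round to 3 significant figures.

13900000 BTU

0.866/5.28 = 0.164
R_total = 0.21 + 15.9 + 0.934 + 0.164 = 17.21 ft²·°F·h/BTU
E = A × HDD × 24 / R = 2310 × 4310 × 24 / 17.21 = 13890000 BTU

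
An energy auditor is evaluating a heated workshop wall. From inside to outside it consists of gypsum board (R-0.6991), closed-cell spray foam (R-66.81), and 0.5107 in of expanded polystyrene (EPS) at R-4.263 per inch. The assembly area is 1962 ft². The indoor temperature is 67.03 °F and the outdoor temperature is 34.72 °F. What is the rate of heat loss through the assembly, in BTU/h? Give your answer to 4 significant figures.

0.5107 × 4.263 = 2.1771
R_total = 0.6991 + 66.81 + 2.1771 = 69.686 ft²·°F·h/BTU
Q = A·ΔT/R = 1962 × (67.03 − 34.72) / 69.686 = 909.68 BTU/h

909.7 BTU/h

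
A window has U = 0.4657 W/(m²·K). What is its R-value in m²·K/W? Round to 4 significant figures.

2.147 m²·K/W

R = 1/U = 1/0.4657 = 2.1473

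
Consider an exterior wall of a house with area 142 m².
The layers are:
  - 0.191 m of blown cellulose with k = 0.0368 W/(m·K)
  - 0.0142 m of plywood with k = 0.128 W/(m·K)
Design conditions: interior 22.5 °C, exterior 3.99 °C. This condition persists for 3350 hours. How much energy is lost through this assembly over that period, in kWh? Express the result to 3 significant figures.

1660 kWh

0.191/0.0368 = 5.19
0.0142/0.128 = 0.1109
R_total = 5.19 + 0.1109 = 5.301 m²·K/W
Q = 142 × (22.5 − 3.99) / 5.301 = 495.8 W
E = 495.8 W × 3350 h / 1000 = 1661 kWh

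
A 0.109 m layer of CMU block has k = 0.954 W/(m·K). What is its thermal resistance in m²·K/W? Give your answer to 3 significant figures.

R = L/k = 0.109/0.954 = 0.1143 m²·K/W

0.114 m²·K/W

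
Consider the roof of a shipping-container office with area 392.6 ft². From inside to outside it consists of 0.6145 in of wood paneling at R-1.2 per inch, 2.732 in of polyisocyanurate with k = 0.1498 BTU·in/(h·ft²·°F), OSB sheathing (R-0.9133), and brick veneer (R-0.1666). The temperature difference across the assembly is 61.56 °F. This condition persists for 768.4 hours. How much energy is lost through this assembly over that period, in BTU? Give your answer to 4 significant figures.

0.6145 × 1.2 = 0.7374
2.732/0.1498 = 18.238
R_total = 0.7374 + 18.238 + 0.9133 + 0.1666 = 20.055 ft²·°F·h/BTU
Q = 392.6 × 61.56 / 20.055 = 1205.1 BTU/h
E = 1205.1 × 768.4 = 926010 BTU

926000 BTU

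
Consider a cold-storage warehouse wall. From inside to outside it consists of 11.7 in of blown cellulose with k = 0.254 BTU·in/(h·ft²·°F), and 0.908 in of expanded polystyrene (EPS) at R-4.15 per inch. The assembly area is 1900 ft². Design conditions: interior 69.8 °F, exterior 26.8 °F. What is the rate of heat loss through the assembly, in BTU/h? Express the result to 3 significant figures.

1640 BTU/h

11.7/0.254 = 46.06
0.908 × 4.15 = 3.768
R_total = 46.06 + 3.768 = 49.83 ft²·°F·h/BTU
Q = A·ΔT/R = 1900 × (69.8 − 26.8) / 49.83 = 1640 BTU/h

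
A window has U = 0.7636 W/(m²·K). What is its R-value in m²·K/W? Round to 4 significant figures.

R = 1/U = 1/0.7636 = 1.3096

1.310 m²·K/W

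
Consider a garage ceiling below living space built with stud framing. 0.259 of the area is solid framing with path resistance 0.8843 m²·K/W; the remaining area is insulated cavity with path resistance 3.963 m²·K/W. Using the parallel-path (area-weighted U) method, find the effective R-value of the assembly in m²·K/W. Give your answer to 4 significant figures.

U_eff = 0.741/3.963 + 0.259/0.8843 = 0.18698 + 0.29289 = 0.47987
R_eff = 1/U_eff = 2.0839 m²·K/W

2.084 m²·K/W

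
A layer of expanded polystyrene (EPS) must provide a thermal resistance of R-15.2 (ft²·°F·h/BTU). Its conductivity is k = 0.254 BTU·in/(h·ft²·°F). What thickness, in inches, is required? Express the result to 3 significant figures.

3.86 in

L = R × k = 15.2 × 0.254 = 3.861 in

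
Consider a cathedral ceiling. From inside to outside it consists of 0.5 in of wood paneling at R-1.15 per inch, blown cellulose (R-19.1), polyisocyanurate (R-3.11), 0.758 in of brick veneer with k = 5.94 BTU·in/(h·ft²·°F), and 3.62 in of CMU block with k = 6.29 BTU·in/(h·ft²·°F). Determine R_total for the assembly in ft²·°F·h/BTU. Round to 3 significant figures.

0.5 × 1.15 = 0.575
0.758/5.94 = 0.1276
3.62/6.29 = 0.5755
R_total = 0.575 + 19.1 + 3.11 + 0.1276 + 0.5755 = 23.49 ft²·°F·h/BTU

23.5 ft²·°F·h/BTU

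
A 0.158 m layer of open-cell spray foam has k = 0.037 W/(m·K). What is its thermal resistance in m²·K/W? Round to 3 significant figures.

R = L/k = 0.158/0.037 = 4.27 m²·K/W

4.27 m²·K/W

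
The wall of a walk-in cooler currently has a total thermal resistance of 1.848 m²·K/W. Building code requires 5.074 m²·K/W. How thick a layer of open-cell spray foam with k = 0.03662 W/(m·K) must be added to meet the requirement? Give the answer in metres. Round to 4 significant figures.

ΔR = 5.074 − 1.848 = 3.226 m²·K/W
L = ΔR × k = 3.226 × 0.03662 = 0.11814 m

0.1181 m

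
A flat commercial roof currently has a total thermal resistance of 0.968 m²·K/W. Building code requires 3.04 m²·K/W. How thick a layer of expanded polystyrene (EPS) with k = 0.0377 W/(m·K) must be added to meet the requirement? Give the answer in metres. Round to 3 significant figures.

ΔR = 3.04 − 0.968 = 2.072 m²·K/W
L = ΔR × k = 2.072 × 0.0377 = 0.07811 m

0.0781 m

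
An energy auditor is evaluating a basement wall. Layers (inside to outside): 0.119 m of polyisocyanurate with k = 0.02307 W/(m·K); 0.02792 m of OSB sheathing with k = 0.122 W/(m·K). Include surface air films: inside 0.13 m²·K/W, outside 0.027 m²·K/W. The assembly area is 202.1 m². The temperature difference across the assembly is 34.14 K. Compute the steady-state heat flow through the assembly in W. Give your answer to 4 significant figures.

0.119/0.02307 = 5.1582
0.02792/0.122 = 0.22885
R_total = 0.13 + 5.1582 + 0.22885 + 0.027 = 5.5441 m²·K/W
Q = A·ΔT/R = 202.1 × 34.14 / 5.5441 = 1244.5 W

1245 W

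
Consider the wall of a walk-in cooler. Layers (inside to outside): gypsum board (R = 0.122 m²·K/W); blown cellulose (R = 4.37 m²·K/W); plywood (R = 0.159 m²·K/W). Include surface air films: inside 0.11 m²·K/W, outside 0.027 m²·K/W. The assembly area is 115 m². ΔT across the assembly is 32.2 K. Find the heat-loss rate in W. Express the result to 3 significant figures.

R_total = 0.11 + 0.122 + 4.37 + 0.159 + 0.027 = 4.788 m²·K/W
Q = A·ΔT/R = 115 × 32.2 / 4.788 = 773.4 W

773 W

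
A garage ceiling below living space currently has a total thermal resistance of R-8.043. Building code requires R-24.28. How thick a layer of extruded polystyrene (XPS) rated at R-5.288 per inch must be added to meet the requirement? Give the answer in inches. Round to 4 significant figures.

ΔR = 24.28 − 8.043 = 16.237 ft²·°F·h/BTU
L = ΔR / (R/in) = 16.237/5.288 = 3.0705 in

3.071 in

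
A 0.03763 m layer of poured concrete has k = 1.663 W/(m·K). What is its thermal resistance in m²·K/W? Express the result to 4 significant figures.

R = L/k = 0.03763/1.663 = 0.022628 m²·K/W

0.02263 m²·K/W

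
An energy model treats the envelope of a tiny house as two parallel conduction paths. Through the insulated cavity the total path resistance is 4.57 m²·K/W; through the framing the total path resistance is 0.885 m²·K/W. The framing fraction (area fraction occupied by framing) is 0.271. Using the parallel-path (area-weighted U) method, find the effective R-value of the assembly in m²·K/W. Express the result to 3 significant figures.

2.15 m²·K/W

U_eff = 0.729/4.57 + 0.271/0.885 = 0.1595 + 0.3062 = 0.4657
R_eff = 1/U_eff = 2.147 m²·K/W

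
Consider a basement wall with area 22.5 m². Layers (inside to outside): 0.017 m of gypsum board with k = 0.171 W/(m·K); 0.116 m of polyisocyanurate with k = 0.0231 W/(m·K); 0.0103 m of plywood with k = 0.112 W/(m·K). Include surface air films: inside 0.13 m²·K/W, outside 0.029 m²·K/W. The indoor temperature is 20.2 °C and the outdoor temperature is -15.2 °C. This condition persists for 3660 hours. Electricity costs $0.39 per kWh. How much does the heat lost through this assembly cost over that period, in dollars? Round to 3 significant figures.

0.017/0.171 = 0.09942
0.116/0.0231 = 5.022
0.0103/0.112 = 0.09196
R_total = 0.13 + 0.09942 + 5.022 + 0.09196 + 0.029 = 5.372 m²·K/W
Q = 22.5 × (20.2 − (-15.2)) / 5.372 = 148.3 W
E = 148.3 W × 3660 h / 1000 = 542.7 kWh
Cost = 542.7 × 0.39 = $211.6

212 dollars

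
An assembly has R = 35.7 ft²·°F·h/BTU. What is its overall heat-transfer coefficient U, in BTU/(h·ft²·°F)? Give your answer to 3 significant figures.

U = 1/R = 1/35.7 = 0.02801

0.0280 BTU/(h·ft²·°F)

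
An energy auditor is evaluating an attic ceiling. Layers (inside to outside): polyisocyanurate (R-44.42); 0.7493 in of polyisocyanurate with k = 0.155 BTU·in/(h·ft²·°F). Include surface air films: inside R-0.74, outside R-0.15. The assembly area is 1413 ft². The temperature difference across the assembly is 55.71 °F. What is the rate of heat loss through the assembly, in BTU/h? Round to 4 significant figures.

1570 BTU/h

0.7493/0.155 = 4.8342
R_total = 0.74 + 44.42 + 4.8342 + 0.15 = 50.144 ft²·°F·h/BTU
Q = A·ΔT/R = 1413 × 55.71 / 50.144 = 1569.8 BTU/h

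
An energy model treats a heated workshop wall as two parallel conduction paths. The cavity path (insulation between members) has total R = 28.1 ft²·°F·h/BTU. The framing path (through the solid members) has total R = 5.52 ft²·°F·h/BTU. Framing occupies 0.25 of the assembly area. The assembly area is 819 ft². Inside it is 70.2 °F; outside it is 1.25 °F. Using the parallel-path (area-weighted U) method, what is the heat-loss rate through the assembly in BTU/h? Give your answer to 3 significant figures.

4060 BTU/h

U_eff = 0.75/28.1 + 0.25/5.52 = 0.02669 + 0.04529 = 0.07198
R_eff = 1/U_eff = 13.89 ft²·°F·h/BTU
Q = 819 × (70.2 − 1.25) / 13.89 = 4065 BTU/h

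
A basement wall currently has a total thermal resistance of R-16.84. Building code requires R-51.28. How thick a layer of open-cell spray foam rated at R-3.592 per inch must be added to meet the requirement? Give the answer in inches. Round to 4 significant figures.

9.588 in

ΔR = 51.28 − 16.84 = 34.44 ft²·°F·h/BTU
L = ΔR / (R/in) = 34.44/3.592 = 9.588 in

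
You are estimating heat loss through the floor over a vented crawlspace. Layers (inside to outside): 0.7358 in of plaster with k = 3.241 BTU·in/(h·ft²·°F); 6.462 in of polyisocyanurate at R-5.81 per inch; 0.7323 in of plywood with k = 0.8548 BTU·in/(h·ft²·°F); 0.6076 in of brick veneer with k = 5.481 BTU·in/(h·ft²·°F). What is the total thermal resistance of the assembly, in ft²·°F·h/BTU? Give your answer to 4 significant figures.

0.7358/3.241 = 0.22703
6.462 × 5.81 = 37.544
0.7323/0.8548 = 0.85669
0.6076/5.481 = 0.11086
R_total = 0.22703 + 37.544 + 0.85669 + 0.11086 = 38.739 ft²·°F·h/BTU

38.74 ft²·°F·h/BTU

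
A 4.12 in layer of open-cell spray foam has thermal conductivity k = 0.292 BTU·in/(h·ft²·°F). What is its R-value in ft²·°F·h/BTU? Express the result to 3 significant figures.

14.1 ft²·°F·h/BTU

R = L/k = 4.12/0.292 = 14.11 ft²·°F·h/BTU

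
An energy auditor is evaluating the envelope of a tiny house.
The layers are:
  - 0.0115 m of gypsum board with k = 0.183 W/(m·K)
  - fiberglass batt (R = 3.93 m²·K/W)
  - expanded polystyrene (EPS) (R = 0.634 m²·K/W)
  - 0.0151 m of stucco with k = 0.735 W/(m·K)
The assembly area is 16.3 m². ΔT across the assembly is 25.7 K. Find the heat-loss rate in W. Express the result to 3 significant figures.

0.0115/0.183 = 0.06284
0.0151/0.735 = 0.02054
R_total = 0.06284 + 3.93 + 0.634 + 0.02054 = 4.647 m²·K/W
Q = A·ΔT/R = 16.3 × 25.7 / 4.647 = 90.14 W

90.1 W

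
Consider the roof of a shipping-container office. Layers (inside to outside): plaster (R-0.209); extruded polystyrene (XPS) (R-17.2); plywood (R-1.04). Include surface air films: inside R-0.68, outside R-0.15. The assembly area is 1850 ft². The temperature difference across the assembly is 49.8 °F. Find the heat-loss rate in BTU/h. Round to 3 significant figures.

4780 BTU/h

R_total = 0.68 + 0.209 + 17.2 + 1.04 + 0.15 = 19.28 ft²·°F·h/BTU
Q = A·ΔT/R = 1850 × 49.8 / 19.28 = 4779 BTU/h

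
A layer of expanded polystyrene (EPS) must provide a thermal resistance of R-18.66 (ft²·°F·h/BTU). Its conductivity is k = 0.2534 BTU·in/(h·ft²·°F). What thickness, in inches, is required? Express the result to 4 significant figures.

4.728 in

L = R × k = 18.66 × 0.2534 = 4.7284 in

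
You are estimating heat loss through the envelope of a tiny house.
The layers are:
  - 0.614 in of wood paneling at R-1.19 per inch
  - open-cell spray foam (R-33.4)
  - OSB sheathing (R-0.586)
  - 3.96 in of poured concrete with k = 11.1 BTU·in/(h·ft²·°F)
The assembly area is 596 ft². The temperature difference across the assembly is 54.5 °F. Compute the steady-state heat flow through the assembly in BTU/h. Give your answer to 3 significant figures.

926 BTU/h

0.614 × 1.19 = 0.7307
3.96/11.1 = 0.3568
R_total = 0.7307 + 33.4 + 0.586 + 0.3568 = 35.07 ft²·°F·h/BTU
Q = A·ΔT/R = 596 × 54.5 / 35.07 = 926.1 BTU/h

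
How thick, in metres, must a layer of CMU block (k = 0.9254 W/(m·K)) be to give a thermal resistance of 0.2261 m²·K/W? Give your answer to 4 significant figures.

L = R·k = 0.2261 × 0.9254 = 0.20923 m

0.2092 m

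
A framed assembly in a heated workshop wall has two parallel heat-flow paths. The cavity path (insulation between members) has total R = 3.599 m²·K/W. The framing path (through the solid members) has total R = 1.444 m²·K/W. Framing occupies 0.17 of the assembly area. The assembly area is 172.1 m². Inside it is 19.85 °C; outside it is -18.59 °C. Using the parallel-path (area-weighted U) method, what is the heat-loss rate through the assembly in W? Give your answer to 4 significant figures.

U_eff = 0.83/3.599 + 0.17/1.444 = 0.23062 + 0.11773 = 0.34835
R_eff = 1/U_eff = 2.8707 m²·K/W
Q = 172.1 × (19.85 − (-18.59)) / 2.8707 = 2304.5 W

2305 W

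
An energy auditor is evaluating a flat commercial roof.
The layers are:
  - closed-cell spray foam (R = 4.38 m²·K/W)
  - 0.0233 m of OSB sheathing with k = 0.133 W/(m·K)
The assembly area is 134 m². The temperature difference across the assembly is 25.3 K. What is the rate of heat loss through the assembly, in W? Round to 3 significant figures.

744 W

0.0233/0.133 = 0.1752
R_total = 4.38 + 0.1752 = 4.555 m²·K/W
Q = A·ΔT/R = 134 × 25.3 / 4.555 = 744.3 W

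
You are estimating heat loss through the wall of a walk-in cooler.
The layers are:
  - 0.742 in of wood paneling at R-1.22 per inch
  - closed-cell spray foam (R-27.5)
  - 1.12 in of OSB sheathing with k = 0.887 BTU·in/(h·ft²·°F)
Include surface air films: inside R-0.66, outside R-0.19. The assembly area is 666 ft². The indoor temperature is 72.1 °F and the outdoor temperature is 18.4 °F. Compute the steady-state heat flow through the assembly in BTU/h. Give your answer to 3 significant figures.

0.742 × 1.22 = 0.9052
1.12/0.887 = 1.263
R_total = 0.66 + 0.9052 + 27.5 + 1.263 + 0.19 = 30.52 ft²·°F·h/BTU
Q = A·ΔT/R = 666 × (72.1 − 18.4) / 30.52 = 1172 BTU/h

1170 BTU/h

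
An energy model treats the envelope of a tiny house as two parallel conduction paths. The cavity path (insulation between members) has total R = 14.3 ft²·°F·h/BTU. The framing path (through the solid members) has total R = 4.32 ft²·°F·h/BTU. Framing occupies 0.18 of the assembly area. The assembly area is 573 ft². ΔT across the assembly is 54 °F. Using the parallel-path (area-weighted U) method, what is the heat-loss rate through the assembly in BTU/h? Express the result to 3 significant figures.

U_eff = 0.82/14.3 + 0.18/4.32 = 0.05734 + 0.04167 = 0.09901
R_eff = 1/U_eff = 10.1 ft²·°F·h/BTU
Q = 573 × 54 / 10.1 = 3064 BTU/h

3060 BTU/h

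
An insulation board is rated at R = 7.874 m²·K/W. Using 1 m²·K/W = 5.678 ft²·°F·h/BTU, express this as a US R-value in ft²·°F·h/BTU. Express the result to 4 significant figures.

R_US = 7.874 × 5.678 = 44.709

44.71 ft²·°F·h/BTU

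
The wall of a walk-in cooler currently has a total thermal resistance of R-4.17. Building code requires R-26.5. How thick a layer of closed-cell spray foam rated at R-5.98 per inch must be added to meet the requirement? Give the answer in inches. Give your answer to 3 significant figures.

3.73 in

ΔR = 26.5 − 4.17 = 22.33 ft²·°F·h/BTU
L = ΔR / (R/in) = 22.33/5.98 = 3.734 in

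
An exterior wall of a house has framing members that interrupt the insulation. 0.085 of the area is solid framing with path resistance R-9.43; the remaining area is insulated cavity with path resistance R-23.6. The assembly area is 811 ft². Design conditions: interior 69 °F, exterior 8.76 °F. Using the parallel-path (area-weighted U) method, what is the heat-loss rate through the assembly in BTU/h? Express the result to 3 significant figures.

U_eff = 0.915/23.6 + 0.085/9.43 = 0.03877 + 0.009014 = 0.04778
R_eff = 1/U_eff = 20.93 ft²·°F·h/BTU
Q = 811 × (69 − 8.76) / 20.93 = 2335 BTU/h

2330 BTU/h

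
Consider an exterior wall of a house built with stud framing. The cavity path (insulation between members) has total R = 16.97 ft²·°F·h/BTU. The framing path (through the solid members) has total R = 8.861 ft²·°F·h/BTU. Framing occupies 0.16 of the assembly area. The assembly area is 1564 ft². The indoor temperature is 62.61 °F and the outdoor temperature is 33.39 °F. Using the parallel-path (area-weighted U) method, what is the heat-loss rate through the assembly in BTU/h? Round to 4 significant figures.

3087 BTU/h

U_eff = 0.84/16.97 + 0.16/8.861 = 0.049499 + 0.018057 = 0.067556
R_eff = 1/U_eff = 14.803 ft²·°F·h/BTU
Q = 1564 × (62.61 − 33.39) / 14.803 = 3087.3 BTU/h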